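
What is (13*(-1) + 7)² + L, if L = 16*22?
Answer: 388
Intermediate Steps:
L = 352
(13*(-1) + 7)² + L = (13*(-1) + 7)² + 352 = (-13 + 7)² + 352 = (-6)² + 352 = 36 + 352 = 388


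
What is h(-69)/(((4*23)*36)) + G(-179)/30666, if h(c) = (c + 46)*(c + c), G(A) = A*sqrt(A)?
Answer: 23/24 - 179*I*sqrt(179)/30666 ≈ 0.95833 - 0.078095*I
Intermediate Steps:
G(A) = A**(3/2)
h(c) = 2*c*(46 + c) (h(c) = (46 + c)*(2*c) = 2*c*(46 + c))
h(-69)/(((4*23)*36)) + G(-179)/30666 = (2*(-69)*(46 - 69))/(((4*23)*36)) + (-179)**(3/2)/30666 = (2*(-69)*(-23))/((92*36)) - 179*I*sqrt(179)*(1/30666) = 3174/3312 - 179*I*sqrt(179)/30666 = 3174*(1/3312) - 179*I*sqrt(179)/30666 = 23/24 - 179*I*sqrt(179)/30666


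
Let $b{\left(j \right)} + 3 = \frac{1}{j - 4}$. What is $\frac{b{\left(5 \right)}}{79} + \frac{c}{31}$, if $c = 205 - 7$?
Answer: $\frac{15580}{2449} \approx 6.3618$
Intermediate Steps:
$b{\left(j \right)} = -3 + \frac{1}{-4 + j}$ ($b{\left(j \right)} = -3 + \frac{1}{j - 4} = -3 + \frac{1}{-4 + j}$)
$c = 198$ ($c = 205 - 7 = 198$)
$\frac{b{\left(5 \right)}}{79} + \frac{c}{31} = \frac{\frac{1}{-4 + 5} \left(13 - 15\right)}{79} + \frac{198}{31} = \frac{13 - 15}{1} \cdot \frac{1}{79} + 198 \cdot \frac{1}{31} = 1 \left(-2\right) \frac{1}{79} + \frac{198}{31} = \left(-2\right) \frac{1}{79} + \frac{198}{31} = - \frac{2}{79} + \frac{198}{31} = \frac{15580}{2449}$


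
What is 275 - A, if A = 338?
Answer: -63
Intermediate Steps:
275 - A = 275 - 1*338 = 275 - 338 = -63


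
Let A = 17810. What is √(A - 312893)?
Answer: 9*I*√3643 ≈ 543.22*I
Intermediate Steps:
√(A - 312893) = √(17810 - 312893) = √(-295083) = 9*I*√3643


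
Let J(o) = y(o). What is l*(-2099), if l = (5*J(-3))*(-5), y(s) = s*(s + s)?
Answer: 944550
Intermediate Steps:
y(s) = 2*s² (y(s) = s*(2*s) = 2*s²)
J(o) = 2*o²
l = -450 (l = (5*(2*(-3)²))*(-5) = (5*(2*9))*(-5) = (5*18)*(-5) = 90*(-5) = -450)
l*(-2099) = -450*(-2099) = 944550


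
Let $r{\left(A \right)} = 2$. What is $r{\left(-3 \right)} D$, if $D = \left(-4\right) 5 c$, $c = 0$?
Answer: $0$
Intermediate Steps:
$D = 0$ ($D = \left(-4\right) 5 \cdot 0 = \left(-20\right) 0 = 0$)
$r{\left(-3 \right)} D = 2 \cdot 0 = 0$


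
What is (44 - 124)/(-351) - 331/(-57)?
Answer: 40247/6669 ≈ 6.0349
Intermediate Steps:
(44 - 124)/(-351) - 331/(-57) = -80*(-1/351) - 331*(-1/57) = 80/351 + 331/57 = 40247/6669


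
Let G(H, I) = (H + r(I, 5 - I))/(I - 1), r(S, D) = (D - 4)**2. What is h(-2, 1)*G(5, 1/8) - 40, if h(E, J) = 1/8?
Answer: -18289/448 ≈ -40.824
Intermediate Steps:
r(S, D) = (-4 + D)**2
h(E, J) = 1/8
G(H, I) = (H + (1 - I)**2)/(-1 + I) (G(H, I) = (H + (-4 + (5 - I))**2)/(I - 1) = (H + (1 - I)**2)/(-1 + I))
h(-2, 1)*G(5, 1/8) - 40 = (-1 + 1/8 + 5/(-1 + 1/8))/8 - 40 = (-1 + 1/8 + 5/(-7/8))/8 - 40 = (-1 + 1/8 + 5*(-8/7))/8 - 40 = (-1 + 1/8 - 40/7)/8 - 40 = (1/8)*(-369/56) - 40 = -369/448 - 40 = -18289/448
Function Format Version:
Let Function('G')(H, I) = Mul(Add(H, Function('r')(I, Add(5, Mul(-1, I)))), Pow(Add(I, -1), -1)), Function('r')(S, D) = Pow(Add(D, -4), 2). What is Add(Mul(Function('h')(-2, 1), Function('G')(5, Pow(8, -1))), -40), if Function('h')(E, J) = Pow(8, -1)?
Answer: Rational(-18289, 448) ≈ -40.824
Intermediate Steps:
Function('r')(S, D) = Pow(Add(-4, D), 2)
Function('h')(E, J) = Rational(1, 8)
Function('G')(H, I) = Mul(Pow(Add(-1, I), -1), Add(H, Pow(Add(1, Mul(-1, I)), 2))) (Function('G')(H, I) = Mul(Add(H, Pow(Add(-4, Add(5, Mul(-1, I))), 2)), Pow(Add(I, -1), -1)) = Mul(Add(H, Pow(Add(1, Mul(-1, I)), 2)), Pow(Add(-1, I), -1)) = Mul(Pow(Add(-1, I), -1), Add(H, Pow(Add(1, Mul(-1, I)), 2))))
Add(Mul(Function('h')(-2, 1), Function('G')(5, Pow(8, -1))), -40) = Add(Mul(Rational(1, 8), Add(-1, Pow(8, -1), Mul(5, Pow(Add(-1, Pow(8, -1)), -1)))), -40) = Add(Mul(Rational(1, 8), Add(-1, Rational(1, 8), Mul(5, Pow(Add(-1, Rational(1, 8)), -1)))), -40) = Add(Mul(Rational(1, 8), Add(-1, Rational(1, 8), Mul(5, Pow(Rational(-7, 8), -1)))), -40) = Add(Mul(Rational(1, 8), Add(-1, Rational(1, 8), Mul(5, Rational(-8, 7)))), -40) = Add(Mul(Rational(1, 8), Add(-1, Rational(1, 8), Rational(-40, 7))), -40) = Add(Mul(Rational(1, 8), Rational(-369, 56)), -40) = Add(Rational(-369, 448), -40) = Rational(-18289, 448)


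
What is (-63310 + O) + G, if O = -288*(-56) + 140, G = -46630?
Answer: -93672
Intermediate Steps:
O = 16268 (O = 16128 + 140 = 16268)
(-63310 + O) + G = (-63310 + 16268) - 46630 = -47042 - 46630 = -93672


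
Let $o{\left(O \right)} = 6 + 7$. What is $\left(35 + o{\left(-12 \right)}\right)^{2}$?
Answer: $2304$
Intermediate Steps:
$o{\left(O \right)} = 13$
$\left(35 + o{\left(-12 \right)}\right)^{2} = \left(35 + 13\right)^{2} = 48^{2} = 2304$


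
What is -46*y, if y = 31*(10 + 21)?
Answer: -44206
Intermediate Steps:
y = 961 (y = 31*31 = 961)
-46*y = -46*961 = -44206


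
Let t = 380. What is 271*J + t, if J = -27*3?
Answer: -21571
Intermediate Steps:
J = -81
271*J + t = 271*(-81) + 380 = -21951 + 380 = -21571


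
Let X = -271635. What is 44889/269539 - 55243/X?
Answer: 27083566492/73216226265 ≈ 0.36991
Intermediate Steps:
44889/269539 - 55243/X = 44889/269539 - 55243/(-271635) = 44889*(1/269539) - 55243*(-1/271635) = 44889/269539 + 55243/271635 = 27083566492/73216226265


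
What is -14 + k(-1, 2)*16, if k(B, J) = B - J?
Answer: -62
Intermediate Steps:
-14 + k(-1, 2)*16 = -14 + (-1 - 1*2)*16 = -14 + (-1 - 2)*16 = -14 - 3*16 = -14 - 48 = -62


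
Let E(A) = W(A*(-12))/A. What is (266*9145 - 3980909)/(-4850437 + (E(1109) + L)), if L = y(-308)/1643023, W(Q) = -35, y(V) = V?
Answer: 7483416066249/23443082174968 ≈ 0.31922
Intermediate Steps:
L = -308/1643023 ≈ -0.00018746
E(A) = -35/A
(266*9145 - 3980909)/(-4850437 + (E(1109) + L)) = (266*9145 - 3980909)/(-4850437 + (-35/1109 - 308/1643023)) = (2432570 - 3980909)/(-4850437 + (-35*1/1109 - 308/1643023)) = -1548339/(-4850437 + (-35/1109 - 308/1643023)) = -1548339/(-4850437 - 57847377/1822112507) = -1548339/(-8838041979962936/1822112507) = -1548339*(-1822112507/8838041979962936) = 7483416066249/23443082174968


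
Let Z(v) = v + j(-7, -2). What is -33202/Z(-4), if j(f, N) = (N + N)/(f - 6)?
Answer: 215813/24 ≈ 8992.2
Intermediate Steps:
j(f, N) = 2*N/(-6 + f) (j(f, N) = (2*N)/(-6 + f) = 2*N/(-6 + f))
Z(v) = 4/13 + v (Z(v) = v + 2*(-2)/(-6 - 7) = v + 2*(-2)/(-13) = v + 2*(-2)*(-1/13) = v + 4/13 = 4/13 + v)
-33202/Z(-4) = -33202/(4/13 - 4) = -33202/(-48/13) = -33202*(-13/48) = 215813/24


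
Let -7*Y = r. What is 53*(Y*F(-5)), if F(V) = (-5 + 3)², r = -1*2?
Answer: 424/7 ≈ 60.571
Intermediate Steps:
r = -2
F(V) = 4 (F(V) = (-2)² = 4)
Y = 2/7 (Y = -⅐*(-2) = 2/7 ≈ 0.28571)
53*(Y*F(-5)) = 53*((2/7)*4) = 53*(8/7) = 424/7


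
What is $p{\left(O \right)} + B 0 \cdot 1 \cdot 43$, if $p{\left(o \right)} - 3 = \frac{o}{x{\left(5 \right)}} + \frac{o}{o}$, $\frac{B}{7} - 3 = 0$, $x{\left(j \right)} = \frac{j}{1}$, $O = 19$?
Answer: $\frac{39}{5} \approx 7.8$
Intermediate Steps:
$x{\left(j \right)} = j$ ($x{\left(j \right)} = j 1 = j$)
$B = 21$ ($B = 21 + 7 \cdot 0 = 21 + 0 = 21$)
$p{\left(o \right)} = 4 + \frac{o}{5}$ ($p{\left(o \right)} = 3 + \left(\frac{o}{5} + \frac{o}{o}\right) = 3 + \left(o \frac{1}{5} + 1\right) = 3 + \left(\frac{o}{5} + 1\right) = 3 + \left(1 + \frac{o}{5}\right) = 4 + \frac{o}{5}$)
$p{\left(O \right)} + B 0 \cdot 1 \cdot 43 = \left(4 + \frac{1}{5} \cdot 19\right) + 21 \cdot 0 \cdot 1 \cdot 43 = \left(4 + \frac{19}{5}\right) + 0 \cdot 1 \cdot 43 = \frac{39}{5} + 0 \cdot 43 = \frac{39}{5} + 0 = \frac{39}{5}$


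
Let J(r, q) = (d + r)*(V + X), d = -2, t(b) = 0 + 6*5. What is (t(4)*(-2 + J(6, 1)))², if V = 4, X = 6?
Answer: 1299600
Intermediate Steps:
t(b) = 30 (t(b) = 0 + 30 = 30)
J(r, q) = -20 + 10*r (J(r, q) = (-2 + r)*(4 + 6) = (-2 + r)*10 = -20 + 10*r)
(t(4)*(-2 + J(6, 1)))² = (30*(-2 + (-20 + 10*6)))² = (30*(-2 + (-20 + 60)))² = (30*(-2 + 40))² = (30*38)² = 1140² = 1299600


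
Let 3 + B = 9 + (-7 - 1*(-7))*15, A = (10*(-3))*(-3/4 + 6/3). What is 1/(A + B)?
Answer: -2/63 ≈ -0.031746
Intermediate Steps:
A = -75/2 (A = -30*(-3*¼ + 6*(⅓)) = -30*(-¾ + 2) = -30*5/4 = -75/2 ≈ -37.500)
B = 6 (B = -3 + (9 + (-7 - 1*(-7))*15) = -3 + (9 + (-7 + 7)*15) = -3 + (9 + 0*15) = -3 + (9 + 0) = -3 + 9 = 6)
1/(A + B) = 1/(-75/2 + 6) = 1/(-63/2) = -2/63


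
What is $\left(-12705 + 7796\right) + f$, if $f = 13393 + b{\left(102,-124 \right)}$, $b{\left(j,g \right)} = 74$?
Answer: $8558$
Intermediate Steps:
$f = 13467$ ($f = 13393 + 74 = 13467$)
$\left(-12705 + 7796\right) + f = \left(-12705 + 7796\right) + 13467 = -4909 + 13467 = 8558$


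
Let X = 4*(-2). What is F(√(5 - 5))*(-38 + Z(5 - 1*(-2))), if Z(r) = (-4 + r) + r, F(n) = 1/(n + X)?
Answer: 7/2 ≈ 3.5000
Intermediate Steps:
X = -8
F(n) = 1/(-8 + n) (F(n) = 1/(n - 8) = 1/(-8 + n))
Z(r) = -4 + 2*r
F(√(5 - 5))*(-38 + Z(5 - 1*(-2))) = (-38 + (-4 + 2*(5 - 1*(-2))))/(-8 + √(5 - 5)) = (-38 + (-4 + 2*(5 + 2)))/(-8 + √0) = (-38 + (-4 + 2*7))/(-8 + 0) = (-38 + (-4 + 14))/(-8) = -(-38 + 10)/8 = -⅛*(-28) = 7/2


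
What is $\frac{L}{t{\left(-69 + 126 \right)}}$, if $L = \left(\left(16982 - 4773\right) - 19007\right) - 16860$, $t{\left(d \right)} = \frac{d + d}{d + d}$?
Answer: $-23658$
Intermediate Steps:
$t{\left(d \right)} = 1$ ($t{\left(d \right)} = \frac{2 d}{2 d} = 2 d \frac{1}{2 d} = 1$)
$L = -23658$ ($L = \left(\left(16982 - 4773\right) - 19007\right) - 16860 = \left(12209 - 19007\right) - 16860 = -6798 - 16860 = -23658$)
$\frac{L}{t{\left(-69 + 126 \right)}} = - \frac{23658}{1} = \left(-23658\right) 1 = -23658$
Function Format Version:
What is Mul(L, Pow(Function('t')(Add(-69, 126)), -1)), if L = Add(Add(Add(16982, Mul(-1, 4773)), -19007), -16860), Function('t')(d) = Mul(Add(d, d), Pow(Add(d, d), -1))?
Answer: -23658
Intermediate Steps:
Function('t')(d) = 1 (Function('t')(d) = Mul(Mul(2, d), Pow(Mul(2, d), -1)) = Mul(Mul(2, d), Mul(Rational(1, 2), Pow(d, -1))) = 1)
L = -23658 (L = Add(Add(Add(16982, -4773), -19007), -16860) = Add(Add(12209, -19007), -16860) = Add(-6798, -16860) = -23658)
Mul(L, Pow(Function('t')(Add(-69, 126)), -1)) = Mul(-23658, Pow(1, -1)) = Mul(-23658, 1) = -23658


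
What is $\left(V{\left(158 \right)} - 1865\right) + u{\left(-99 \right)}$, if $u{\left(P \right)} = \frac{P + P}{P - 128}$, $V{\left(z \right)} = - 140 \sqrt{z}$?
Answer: $- \frac{423157}{227} - 140 \sqrt{158} \approx -3623.9$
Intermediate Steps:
$u{\left(P \right)} = \frac{2 P}{-128 + P}$
$\left(V{\left(158 \right)} - 1865\right) + u{\left(-99 \right)} = \left(- 140 \sqrt{158} - 1865\right) + 2 \left(-99\right) \frac{1}{-128 - 99} = \left(-1865 - 140 \sqrt{158}\right) + 2 \left(-99\right) \frac{1}{-227} = \left(-1865 - 140 \sqrt{158}\right) + 2 \left(-99\right) \left(- \frac{1}{227}\right) = \left(-1865 - 140 \sqrt{158}\right) + \frac{198}{227} = - \frac{423157}{227} - 140 \sqrt{158}$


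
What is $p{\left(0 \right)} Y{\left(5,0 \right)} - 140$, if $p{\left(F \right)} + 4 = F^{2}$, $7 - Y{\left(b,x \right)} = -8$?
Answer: $-200$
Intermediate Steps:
$Y{\left(b,x \right)} = 15$ ($Y{\left(b,x \right)} = 7 - -8 = 7 + 8 = 15$)
$p{\left(F \right)} = -4 + F^{2}$
$p{\left(0 \right)} Y{\left(5,0 \right)} - 140 = \left(-4 + 0^{2}\right) 15 - 140 = \left(-4 + 0\right) 15 - 140 = \left(-4\right) 15 - 140 = -60 - 140 = -200$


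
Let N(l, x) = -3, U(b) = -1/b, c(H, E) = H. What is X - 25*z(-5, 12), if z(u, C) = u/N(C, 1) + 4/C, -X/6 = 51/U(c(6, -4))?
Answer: 1786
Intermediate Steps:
X = 1836 (X = -306/((-1/6)) = -306/((-1*⅙)) = -306/(-⅙) = -306*(-6) = -6*(-306) = 1836)
z(u, C) = 4/C - u/3 (z(u, C) = u/(-3) + 4/C = u*(-⅓) + 4/C = -u/3 + 4/C = 4/C - u/3)
X - 25*z(-5, 12) = 1836 - 25*(4/12 - ⅓*(-5)) = 1836 - 25*(4*(1/12) + 5/3) = 1836 - 25*(⅓ + 5/3) = 1836 - 25*2 = 1836 - 50 = 1786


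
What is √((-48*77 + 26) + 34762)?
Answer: 2*√7773 ≈ 176.33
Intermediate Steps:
√((-48*77 + 26) + 34762) = √((-3696 + 26) + 34762) = √(-3670 + 34762) = √31092 = 2*√7773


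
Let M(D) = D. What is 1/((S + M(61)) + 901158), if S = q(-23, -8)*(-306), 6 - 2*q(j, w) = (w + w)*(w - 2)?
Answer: 1/924781 ≈ 1.0813e-6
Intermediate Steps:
q(j, w) = 3 - w*(-2 + w) (q(j, w) = 3 - (w + w)*(w - 2)/2 = 3 - 2*w*(-2 + w)/2 = 3 - w*(-2 + w))
S = 23562 (S = (3 - 1*(-8)² + 2*(-8))*(-306) = (3 - 1*64 - 16)*(-306) = (3 - 64 - 16)*(-306) = -77*(-306) = 23562)
1/((S + M(61)) + 901158) = 1/((23562 + 61) + 901158) = 1/(23623 + 901158) = 1/924781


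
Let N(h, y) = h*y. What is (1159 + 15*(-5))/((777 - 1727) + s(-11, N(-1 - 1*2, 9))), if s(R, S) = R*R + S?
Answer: -271/214 ≈ -1.2664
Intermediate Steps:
s(R, S) = S + R**2 (s(R, S) = R**2 + S = S + R**2)
(1159 + 15*(-5))/((777 - 1727) + s(-11, N(-1 - 1*2, 9))) = (1159 + 15*(-5))/((777 - 1727) + ((-1 - 1*2)*9 + (-11)**2)) = (1159 - 75)/(-950 + ((-1 - 2)*9 + 121)) = 1084/(-950 + (-3*9 + 121)) = 1084/(-950 + (-27 + 121)) = 1084/(-950 + 94) = 1084/(-856) = 1084*(-1/856) = -271/214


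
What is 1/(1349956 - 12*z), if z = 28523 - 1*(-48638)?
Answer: 1/424024 ≈ 2.3584e-6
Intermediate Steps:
z = 77161 (z = 28523 + 48638 = 77161)
1/(1349956 - 12*z) = 1/(1349956 - 12*77161) = 1/(1349956 - 925932) = 1/424024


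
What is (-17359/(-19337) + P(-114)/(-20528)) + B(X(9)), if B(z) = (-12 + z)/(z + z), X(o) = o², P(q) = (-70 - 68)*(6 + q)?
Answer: 400305667/669853017 ≈ 0.59760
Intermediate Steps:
P(q) = -828 - 138*q (P(q) = -138*(6 + q) = -828 - 138*q)
B(z) = (-12 + z)/(2*z) (B(z) = (-12 + z)/((2*z)) = (-12 + z)*(1/(2*z)) = (-12 + z)/(2*z))
(-17359/(-19337) + P(-114)/(-20528)) + B(X(9)) = (-17359/(-19337) + (-828 - 138*(-114))/(-20528)) + (-12 + 9²)/(2*(9²)) = (-17359*(-1/19337) + (-828 + 15732)*(-1/20528)) + (½)*(-12 + 81)/81 = (17359/19337 + 14904*(-1/20528)) + (½)*(1/81)*69 = (17359/19337 - 1863/2566) + 23/54 = 8518363/49618742 + 23/54 = 400305667/669853017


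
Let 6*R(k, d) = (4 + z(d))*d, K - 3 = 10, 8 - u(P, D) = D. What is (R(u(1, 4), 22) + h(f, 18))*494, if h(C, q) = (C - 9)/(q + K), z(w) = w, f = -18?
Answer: 4339790/93 ≈ 46664.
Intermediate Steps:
u(P, D) = 8 - D
K = 13 (K = 3 + 10 = 13)
h(C, q) = (-9 + C)/(13 + q) (h(C, q) = (C - 9)/(q + 13) = (-9 + C)/(13 + q))
R(k, d) = d*(4 + d)/6 (R(k, d) = ((4 + d)*d)/6 = (d*(4 + d))/6 = d*(4 + d)/6)
(R(u(1, 4), 22) + h(f, 18))*494 = ((1/6)*22*(4 + 22) + (-9 - 18)/(13 + 18))*494 = ((1/6)*22*26 - 27/31)*494 = (286/3 + (1/31)*(-27))*494 = (286/3 - 27/31)*494 = (8785/93)*494 = 4339790/93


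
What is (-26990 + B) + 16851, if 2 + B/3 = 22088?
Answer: 56119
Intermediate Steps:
B = 66258 (B = -6 + 3*22088 = -6 + 66264 = 66258)
(-26990 + B) + 16851 = (-26990 + 66258) + 16851 = 39268 + 16851 = 56119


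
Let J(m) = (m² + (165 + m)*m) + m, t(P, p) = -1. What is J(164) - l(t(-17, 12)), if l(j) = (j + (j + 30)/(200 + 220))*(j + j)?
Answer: 17012969/210 ≈ 81014.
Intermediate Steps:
l(j) = 2*j*(1/14 + 421*j/420) (l(j) = (j + (30 + j)/420)*(2*j) = (j + (30 + j)*(1/420))*(2*j) = (j + (1/14 + j/420))*(2*j) = (1/14 + 421*j/420)*(2*j) = 2*j*(1/14 + 421*j/420))
J(m) = m + m² + m*(165 + m) (J(m) = (m² + m*(165 + m)) + m = m + m² + m*(165 + m))
J(164) - l(t(-17, 12)) = 2*164*(83 + 164) - (-1)*(30 + 421*(-1))/210 = 2*164*247 - (-1)*(30 - 421)/210 = 81016 - (-1)*(-391)/210 = 81016 - 1*391/210 = 81016 - 391/210 = 17012969/210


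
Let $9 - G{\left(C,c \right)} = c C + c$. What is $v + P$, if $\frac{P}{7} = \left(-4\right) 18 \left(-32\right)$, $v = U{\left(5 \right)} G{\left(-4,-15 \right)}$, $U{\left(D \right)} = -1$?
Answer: $16164$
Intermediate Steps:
$G{\left(C,c \right)} = 9 - c - C c$ ($G{\left(C,c \right)} = 9 - \left(c C + c\right) = 9 - \left(C c + c\right) = 9 - \left(c + C c\right) = 9 - c - C c$)
$v = 36$ ($v = - (9 - -15 - \left(-4\right) \left(-15\right)) = - (9 + 15 - 60) = \left(-1\right) \left(-36\right) = 36$)
$P = 16128$ ($P = 7 \left(-4\right) 18 \left(-32\right) = 7 \left(\left(-72\right) \left(-32\right)\right) = 7 \cdot 2304 = 16128$)
$v + P = 36 + 16128 = 16164$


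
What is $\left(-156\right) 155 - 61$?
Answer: $-24241$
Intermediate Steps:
$\left(-156\right) 155 - 61 = -24180 - 61 = -24241$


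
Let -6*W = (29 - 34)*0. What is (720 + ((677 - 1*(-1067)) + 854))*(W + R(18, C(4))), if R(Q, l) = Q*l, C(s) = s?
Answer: 238896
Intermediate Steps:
W = 0 (W = -(29 - 34)*0/6 = -(-5)*0/6 = -⅙*0 = 0)
(720 + ((677 - 1*(-1067)) + 854))*(W + R(18, C(4))) = (720 + ((677 - 1*(-1067)) + 854))*(0 + 18*4) = (720 + ((677 + 1067) + 854))*(0 + 72) = (720 + (1744 + 854))*72 = (720 + 2598)*72 = 3318*72 = 238896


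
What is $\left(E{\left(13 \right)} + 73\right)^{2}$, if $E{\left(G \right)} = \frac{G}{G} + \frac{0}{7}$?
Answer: $5476$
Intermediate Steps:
$E{\left(G \right)} = 1$ ($E{\left(G \right)} = 1 + 0 \cdot \frac{1}{7} = 1 + 0 = 1$)
$\left(E{\left(13 \right)} + 73\right)^{2} = \left(1 + 73\right)^{2} = 74^{2} = 5476$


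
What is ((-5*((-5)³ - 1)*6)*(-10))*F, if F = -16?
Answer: 604800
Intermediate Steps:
((-5*((-5)³ - 1)*6)*(-10))*F = ((-5*((-5)³ - 1)*6)*(-10))*(-16) = ((-5*(-125 - 1)*6)*(-10))*(-16) = ((-5*(-126)*6)*(-10))*(-16) = ((630*6)*(-10))*(-16) = (3780*(-10))*(-16) = -37800*(-16) = 604800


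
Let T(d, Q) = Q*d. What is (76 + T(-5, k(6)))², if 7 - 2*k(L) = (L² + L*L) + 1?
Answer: 58081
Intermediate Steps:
k(L) = 3 - L² (k(L) = 7/2 - ((L² + L*L) + 1)/2 = 7/2 - ((L² + L²) + 1)/2 = 7/2 - (2*L² + 1)/2 = 7/2 - (1 + 2*L²)/2 = 7/2 + (-½ - L²) = 3 - L²)
(76 + T(-5, k(6)))² = (76 + (3 - 1*6²)*(-5))² = (76 + (3 - 1*36)*(-5))² = (76 + (3 - 36)*(-5))² = (76 - 33*(-5))² = (76 + 165)² = 241² = 58081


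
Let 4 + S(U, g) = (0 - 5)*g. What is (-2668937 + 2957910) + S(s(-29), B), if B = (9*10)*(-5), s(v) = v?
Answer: 291219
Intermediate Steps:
B = -450 (B = 90*(-5) = -450)
S(U, g) = -4 - 5*g (S(U, g) = -4 + (0 - 5)*g = -4 - 5*g)
(-2668937 + 2957910) + S(s(-29), B) = (-2668937 + 2957910) + (-4 - 5*(-450)) = 288973 + (-4 + 2250) = 288973 + 2246 = 291219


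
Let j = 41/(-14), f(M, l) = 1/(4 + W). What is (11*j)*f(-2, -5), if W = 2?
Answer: -451/84 ≈ -5.3690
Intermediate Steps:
f(M, l) = ⅙ (f(M, l) = 1/(4 + 2) = 1/6 = ⅙)
j = -41/14 (j = 41*(-1/14) = -41/14 ≈ -2.9286)
(11*j)*f(-2, -5) = (11*(-41/14))*(⅙) = -451/14*⅙ = -451/84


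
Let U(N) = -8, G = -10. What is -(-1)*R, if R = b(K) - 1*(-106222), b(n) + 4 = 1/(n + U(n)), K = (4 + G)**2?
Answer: 2974105/28 ≈ 1.0622e+5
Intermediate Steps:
K = 36 (K = (4 - 10)**2 = (-6)**2 = 36)
b(n) = -4 + 1/(-8 + n) (b(n) = -4 + 1/(n - 8) = -4 + 1/(-8 + n))
R = 2974105/28 (R = (33 - 4*36)/(-8 + 36) - 1*(-106222) = (33 - 144)/28 + 106222 = (1/28)*(-111) + 106222 = -111/28 + 106222 = 2974105/28 ≈ 1.0622e+5)
-(-1)*R = -(-1)*2974105/28 = -1*(-2974105/28) = 2974105/28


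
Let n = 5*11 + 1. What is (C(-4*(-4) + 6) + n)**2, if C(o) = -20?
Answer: 1296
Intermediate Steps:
n = 56 (n = 55 + 1 = 56)
(C(-4*(-4) + 6) + n)**2 = (-20 + 56)**2 = 36**2 = 1296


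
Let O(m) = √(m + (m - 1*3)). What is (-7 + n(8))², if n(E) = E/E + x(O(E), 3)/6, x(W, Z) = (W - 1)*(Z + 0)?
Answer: (13 - √13)²/4 ≈ 22.064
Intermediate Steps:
O(m) = √(-3 + 2*m) (O(m) = √(m + (m - 3)) = √(m + (-3 + m)) = √(-3 + 2*m))
x(W, Z) = Z*(-1 + W) (x(W, Z) = (-1 + W)*Z = Z*(-1 + W))
n(E) = ½ + √(-3 + 2*E)/2 (n(E) = E/E + (3*(-1 + √(-3 + 2*E)))/6 = 1 + (-3 + 3*√(-3 + 2*E))*(⅙) = 1 + (-½ + √(-3 + 2*E)/2) = ½ + √(-3 + 2*E)/2)
(-7 + n(8))² = (-7 + (½ + √(-3 + 2*8)/2))² = (-7 + (½ + √(-3 + 16)/2))² = (-7 + (½ + √13/2))² = (-13/2 + √13/2)²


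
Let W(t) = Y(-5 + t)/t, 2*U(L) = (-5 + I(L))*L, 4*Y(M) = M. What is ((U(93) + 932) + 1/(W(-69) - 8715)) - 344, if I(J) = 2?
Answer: 1078761525/2405266 ≈ 448.50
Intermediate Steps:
Y(M) = M/4
U(L) = -3*L/2 (U(L) = ((-5 + 2)*L)/2 = (-3*L)/2 = -3*L/2)
W(t) = (-5/4 + t/4)/t (W(t) = ((-5 + t)/4)/t = (-5/4 + t/4)/t)
((U(93) + 932) + 1/(W(-69) - 8715)) - 344 = ((-3/2*93 + 932) + 1/((¼)*(-5 - 69)/(-69) - 8715)) - 344 = ((-279/2 + 932) + 1/((¼)*(-1/69)*(-74) - 8715)) - 344 = (1585/2 + 1/(37/138 - 8715)) - 344 = (1585/2 + 1/(-1202633/138)) - 344 = (1585/2 - 138/1202633) - 344 = 1906173029/2405266 - 344 = 1078761525/2405266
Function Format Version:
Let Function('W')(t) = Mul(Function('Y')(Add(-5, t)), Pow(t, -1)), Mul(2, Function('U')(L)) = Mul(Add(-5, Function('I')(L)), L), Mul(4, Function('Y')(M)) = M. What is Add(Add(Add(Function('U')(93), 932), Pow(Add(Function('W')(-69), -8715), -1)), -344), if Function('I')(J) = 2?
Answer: Rational(1078761525, 2405266) ≈ 448.50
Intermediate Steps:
Function('Y')(M) = Mul(Rational(1, 4), M)
Function('U')(L) = Mul(Rational(-3, 2), L) (Function('U')(L) = Mul(Rational(1, 2), Mul(Add(-5, 2), L)) = Mul(Rational(1, 2), Mul(-3, L)) = Mul(Rational(-3, 2), L))
Function('W')(t) = Mul(Pow(t, -1), Add(Rational(-5, 4), Mul(Rational(1, 4), t))) (Function('W')(t) = Mul(Mul(Rational(1, 4), Add(-5, t)), Pow(t, -1)) = Mul(Add(Rational(-5, 4), Mul(Rational(1, 4), t)), Pow(t, -1)) = Mul(Pow(t, -1), Add(Rational(-5, 4), Mul(Rational(1, 4), t))))
Add(Add(Add(Function('U')(93), 932), Pow(Add(Function('W')(-69), -8715), -1)), -344) = Add(Add(Add(Mul(Rational(-3, 2), 93), 932), Pow(Add(Mul(Rational(1, 4), Pow(-69, -1), Add(-5, -69)), -8715), -1)), -344) = Add(Add(Add(Rational(-279, 2), 932), Pow(Add(Mul(Rational(1, 4), Rational(-1, 69), -74), -8715), -1)), -344) = Add(Add(Rational(1585, 2), Pow(Add(Rational(37, 138), -8715), -1)), -344) = Add(Add(Rational(1585, 2), Pow(Rational(-1202633, 138), -1)), -344) = Add(Add(Rational(1585, 2), Rational(-138, 1202633)), -344) = Add(Rational(1906173029, 2405266), -344) = Rational(1078761525, 2405266)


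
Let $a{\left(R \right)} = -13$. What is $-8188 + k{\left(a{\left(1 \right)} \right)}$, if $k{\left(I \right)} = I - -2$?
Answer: $-8199$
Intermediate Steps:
$k{\left(I \right)} = 2 + I$ ($k{\left(I \right)} = I + 2 = 2 + I$)
$-8188 + k{\left(a{\left(1 \right)} \right)} = -8188 + \left(2 - 13\right) = -8188 - 11 = -8199$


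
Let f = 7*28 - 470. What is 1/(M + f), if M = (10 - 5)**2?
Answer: -1/249 ≈ -0.0040161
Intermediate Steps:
f = -274 (f = 196 - 470 = -274)
M = 25 (M = 5**2 = 25)
1/(M + f) = 1/(25 - 274) = 1/(-249) = -1/249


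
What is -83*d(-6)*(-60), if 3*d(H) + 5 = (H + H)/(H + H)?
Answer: -6640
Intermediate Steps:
d(H) = -4/3 (d(H) = -5/3 + ((H + H)/(H + H))/3 = -5/3 + ((2*H)/((2*H)))/3 = -5/3 + ((2*H)*(1/(2*H)))/3 = -5/3 + (1/3)*1 = -5/3 + 1/3 = -4/3)
-83*d(-6)*(-60) = -83*(-4/3)*(-60) = (332/3)*(-60) = -6640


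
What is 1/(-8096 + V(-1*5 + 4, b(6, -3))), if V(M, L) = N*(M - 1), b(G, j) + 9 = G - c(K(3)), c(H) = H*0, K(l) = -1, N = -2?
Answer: -1/8092 ≈ -0.00012358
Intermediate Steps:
c(H) = 0
b(G, j) = -9 + G (b(G, j) = -9 + (G - 1*0) = -9 + (G + 0) = -9 + G)
V(M, L) = 2 - 2*M (V(M, L) = -2*(M - 1) = -2*(-1 + M) = 2 - 2*M)
1/(-8096 + V(-1*5 + 4, b(6, -3))) = 1/(-8096 + (2 - 2*(-1*5 + 4))) = 1/(-8096 + (2 - 2*(-5 + 4))) = 1/(-8096 + (2 - 2*(-1))) = 1/(-8096 + (2 + 2)) = 1/(-8096 + 4) = 1/(-8092) = -1/8092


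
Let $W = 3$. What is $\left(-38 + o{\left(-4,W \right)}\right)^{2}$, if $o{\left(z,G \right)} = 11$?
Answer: $729$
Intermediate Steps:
$\left(-38 + o{\left(-4,W \right)}\right)^{2} = \left(-38 + 11\right)^{2} = \left(-27\right)^{2} = 729$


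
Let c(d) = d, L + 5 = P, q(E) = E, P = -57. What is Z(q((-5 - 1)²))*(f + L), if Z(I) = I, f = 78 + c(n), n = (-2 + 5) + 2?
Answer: 756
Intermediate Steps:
n = 5 (n = 3 + 2 = 5)
L = -62 (L = -5 - 57 = -62)
f = 83 (f = 78 + 5 = 83)
Z(q((-5 - 1)²))*(f + L) = (-5 - 1)²*(83 - 62) = (-6)²*21 = 36*21 = 756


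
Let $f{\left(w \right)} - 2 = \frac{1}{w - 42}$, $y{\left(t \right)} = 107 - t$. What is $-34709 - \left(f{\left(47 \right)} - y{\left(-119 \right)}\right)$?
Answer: $- \frac{172426}{5} \approx -34485.0$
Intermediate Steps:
$f{\left(w \right)} = 2 + \frac{1}{-42 + w}$ ($f{\left(w \right)} = 2 + \frac{1}{w - 42} = 2 + \frac{1}{-42 + w}$)
$-34709 - \left(f{\left(47 \right)} - y{\left(-119 \right)}\right) = -34709 - \left(\frac{-83 + 2 \cdot 47}{-42 + 47} - \left(107 - -119\right)\right) = -34709 - \left(\frac{-83 + 94}{5} - \left(107 + 119\right)\right) = -34709 - \left(\frac{1}{5} \cdot 11 - 226\right) = -34709 - \left(\frac{11}{5} - 226\right) = -34709 - - \frac{1119}{5} = -34709 + \frac{1119}{5} = - \frac{172426}{5}$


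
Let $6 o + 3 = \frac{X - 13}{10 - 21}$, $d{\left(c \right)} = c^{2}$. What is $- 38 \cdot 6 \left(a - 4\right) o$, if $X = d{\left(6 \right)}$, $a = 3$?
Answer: $- \frac{2128}{11} \approx -193.45$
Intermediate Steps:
$X = 36$ ($X = 6^{2} = 36$)
$o = - \frac{28}{33}$ ($o = - \frac{1}{2} + \frac{\left(36 - 13\right) \frac{1}{10 - 21}}{6} = - \frac{1}{2} + \frac{\left(36 - 13\right) \frac{1}{-11}}{6} = - \frac{1}{2} + \frac{23 \left(- \frac{1}{11}\right)}{6} = - \frac{1}{2} + \frac{1}{6} \left(- \frac{23}{11}\right) = - \frac{1}{2} - \frac{23}{66} = - \frac{28}{33} \approx -0.84848$)
$- 38 \cdot 6 \left(a - 4\right) o = - 38 \cdot 6 \left(3 - 4\right) \left(- \frac{28}{33}\right) = - 38 \cdot 6 \left(-1\right) \left(- \frac{28}{33}\right) = \left(-38\right) \left(-6\right) \left(- \frac{28}{33}\right) = 228 \left(- \frac{28}{33}\right) = - \frac{2128}{11}$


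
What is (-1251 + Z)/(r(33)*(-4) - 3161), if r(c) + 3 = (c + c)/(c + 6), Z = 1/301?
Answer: 195806/493941 ≈ 0.39642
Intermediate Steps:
Z = 1/301 ≈ 0.0033223
r(c) = -3 + 2*c/(6 + c) (r(c) = -3 + (c + c)/(c + 6) = -3 + (2*c)/(6 + c) = -3 + 2*c/(6 + c))
(-1251 + Z)/(r(33)*(-4) - 3161) = (-1251 + 1/301)/(((-18 - 1*33)/(6 + 33))*(-4) - 3161) = -376550/(301*(((-18 - 33)/39)*(-4) - 3161)) = -376550/(301*(((1/39)*(-51))*(-4) - 3161)) = -376550/(301*(-17/13*(-4) - 3161)) = -376550/(301*(68/13 - 3161)) = -376550/(301*(-41025/13)) = -376550/301*(-13/41025) = 195806/493941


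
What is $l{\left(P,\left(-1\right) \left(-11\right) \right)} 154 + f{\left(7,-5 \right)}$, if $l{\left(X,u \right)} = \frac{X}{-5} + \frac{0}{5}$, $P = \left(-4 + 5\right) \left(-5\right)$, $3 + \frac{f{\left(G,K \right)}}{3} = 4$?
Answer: $157$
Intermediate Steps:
$f{\left(G,K \right)} = 3$ ($f{\left(G,K \right)} = -9 + 3 \cdot 4 = -9 + 12 = 3$)
$P = -5$ ($P = 1 \left(-5\right) = -5$)
$l{\left(X,u \right)} = - \frac{X}{5}$ ($l{\left(X,u \right)} = X \left(- \frac{1}{5}\right) + 0 \cdot \frac{1}{5} = - \frac{X}{5} + 0 = - \frac{X}{5}$)
$l{\left(P,\left(-1\right) \left(-11\right) \right)} 154 + f{\left(7,-5 \right)} = \left(- \frac{1}{5}\right) \left(-5\right) 154 + 3 = 1 \cdot 154 + 3 = 154 + 3 = 157$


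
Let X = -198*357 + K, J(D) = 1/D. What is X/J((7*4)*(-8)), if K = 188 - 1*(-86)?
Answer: 15772288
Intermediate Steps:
K = 274 (K = 188 + 86 = 274)
X = -70412 (X = -198*357 + 274 = -70686 + 274 = -70412)
X/J((7*4)*(-8)) = -70412*(7*4)*(-8) = -70412*28*(-8) = -70412/(1/(-224)) = -70412/(-1/224) = -70412*(-224) = 15772288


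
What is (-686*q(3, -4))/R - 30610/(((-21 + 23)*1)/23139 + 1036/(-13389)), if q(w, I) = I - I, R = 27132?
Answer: 1580537508885/3990871 ≈ 3.9604e+5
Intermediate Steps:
q(w, I) = 0
(-686*q(3, -4))/R - 30610/(((-21 + 23)*1)/23139 + 1036/(-13389)) = -686*0/27132 - 30610/(((-21 + 23)*1)/23139 + 1036/(-13389)) = 0*(1/27132) - 30610/((2*1)*(1/23139) + 1036*(-1/13389)) = 0 - 30610/(2*(1/23139) - 1036/13389) = 0 - 30610/(2/23139 - 1036/13389) = 0 - 30610/(-7981742/103269357) = 0 - 30610*(-103269357/7981742) = 0 + 1580537508885/3990871 = 1580537508885/3990871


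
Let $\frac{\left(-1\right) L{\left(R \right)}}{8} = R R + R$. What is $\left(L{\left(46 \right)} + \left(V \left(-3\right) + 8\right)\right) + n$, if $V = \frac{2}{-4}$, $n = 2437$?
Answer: $- \frac{29699}{2} \approx -14850.0$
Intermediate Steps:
$V = - \frac{1}{2}$ ($V = 2 \left(- \frac{1}{4}\right) = - \frac{1}{2} \approx -0.5$)
$L{\left(R \right)} = - 8 R - 8 R^{2}$ ($L{\left(R \right)} = - 8 \left(R R + R\right) = - 8 \left(R^{2} + R\right) = - 8 \left(R + R^{2}\right) = - 8 R - 8 R^{2}$)
$\left(L{\left(46 \right)} + \left(V \left(-3\right) + 8\right)\right) + n = \left(\left(-8\right) 46 \left(1 + 46\right) + \left(\left(- \frac{1}{2}\right) \left(-3\right) + 8\right)\right) + 2437 = \left(\left(-8\right) 46 \cdot 47 + \left(\frac{3}{2} + 8\right)\right) + 2437 = \left(-17296 + \frac{19}{2}\right) + 2437 = - \frac{34573}{2} + 2437 = - \frac{29699}{2}$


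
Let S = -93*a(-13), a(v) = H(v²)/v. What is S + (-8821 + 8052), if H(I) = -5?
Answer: -10462/13 ≈ -804.77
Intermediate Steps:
a(v) = -5/v
S = -465/13 (S = -(-465)/(-13) = -(-465)*(-1)/13 = -93*5/13 = -465/13 ≈ -35.769)
S + (-8821 + 8052) = -465/13 + (-8821 + 8052) = -465/13 - 769 = -10462/13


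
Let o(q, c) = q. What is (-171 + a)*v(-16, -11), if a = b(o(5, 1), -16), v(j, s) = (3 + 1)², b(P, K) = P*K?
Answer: -4016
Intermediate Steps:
b(P, K) = K*P
v(j, s) = 16 (v(j, s) = 4² = 16)
a = -80 (a = -16*5 = -80)
(-171 + a)*v(-16, -11) = (-171 - 80)*16 = -251*16 = -4016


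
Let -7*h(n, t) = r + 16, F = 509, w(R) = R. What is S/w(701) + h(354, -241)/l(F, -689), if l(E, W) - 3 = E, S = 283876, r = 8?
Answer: 127174345/314048 ≈ 404.95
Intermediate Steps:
l(E, W) = 3 + E
h(n, t) = -24/7 (h(n, t) = -(8 + 16)/7 = -⅐*24 = -24/7)
S/w(701) + h(354, -241)/l(F, -689) = 283876/701 - 24/(7*(3 + 509)) = 283876*(1/701) - 24/7/512 = 283876/701 - 24/7*1/512 = 283876/701 - 3/448 = 127174345/314048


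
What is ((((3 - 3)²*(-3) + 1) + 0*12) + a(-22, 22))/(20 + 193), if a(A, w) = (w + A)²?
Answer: 1/213 ≈ 0.0046948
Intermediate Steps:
a(A, w) = (A + w)²
((((3 - 3)²*(-3) + 1) + 0*12) + a(-22, 22))/(20 + 193) = ((((3 - 3)²*(-3) + 1) + 0*12) + (-22 + 22)²)/(20 + 193) = (((0²*(-3) + 1) + 0) + 0²)/213 = (((0*(-3) + 1) + 0) + 0)*(1/213) = (((0 + 1) + 0) + 0)*(1/213) = ((1 + 0) + 0)*(1/213) = (1 + 0)*(1/213) = 1*(1/213) = 1/213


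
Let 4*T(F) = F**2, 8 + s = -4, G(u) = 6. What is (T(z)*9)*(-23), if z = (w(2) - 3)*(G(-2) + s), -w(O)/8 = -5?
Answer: -2550447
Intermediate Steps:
s = -12 (s = -8 - 4 = -12)
w(O) = 40 (w(O) = -8*(-5) = 40)
z = -222 (z = (40 - 3)*(6 - 12) = 37*(-6) = -222)
T(F) = F**2/4
(T(z)*9)*(-23) = (((1/4)*(-222)**2)*9)*(-23) = (((1/4)*49284)*9)*(-23) = (12321*9)*(-23) = 110889*(-23) = -2550447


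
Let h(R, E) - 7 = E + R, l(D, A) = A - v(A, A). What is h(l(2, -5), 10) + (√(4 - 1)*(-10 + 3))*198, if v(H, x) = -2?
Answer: 14 - 1386*√3 ≈ -2386.6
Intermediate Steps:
l(D, A) = 2 + A (l(D, A) = A - 1*(-2) = A + 2 = 2 + A)
h(R, E) = 7 + E + R (h(R, E) = 7 + (E + R) = 7 + E + R)
h(l(2, -5), 10) + (√(4 - 1)*(-10 + 3))*198 = (7 + 10 + (2 - 5)) + (√(4 - 1)*(-10 + 3))*198 = (7 + 10 - 3) + (√3*(-7))*198 = 14 - 7*√3*198 = 14 - 1386*√3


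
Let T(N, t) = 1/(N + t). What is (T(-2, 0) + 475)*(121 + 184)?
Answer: 289445/2 ≈ 1.4472e+5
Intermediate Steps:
(T(-2, 0) + 475)*(121 + 184) = (1/(-2 + 0) + 475)*(121 + 184) = (1/(-2) + 475)*305 = (-1/2 + 475)*305 = (949/2)*305 = 289445/2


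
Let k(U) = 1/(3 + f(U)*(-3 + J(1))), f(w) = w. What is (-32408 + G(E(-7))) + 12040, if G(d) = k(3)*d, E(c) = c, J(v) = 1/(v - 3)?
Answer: -305506/15 ≈ -20367.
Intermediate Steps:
J(v) = 1/(-3 + v)
k(U) = 1/(3 - 7*U/2) (k(U) = 1/(3 + U*(-3 + 1/(-3 + 1))) = 1/(3 + U*(-3 + 1/(-2))) = 1/(3 + U*(-3 - ½)) = 1/(3 + U*(-7/2)) = 1/(3 - 7*U/2))
G(d) = -2*d/15 (G(d) = (2/(6 - 7*3))*d = (2/(6 - 21))*d = (2/(-15))*d = (2*(-1/15))*d = -2*d/15)
(-32408 + G(E(-7))) + 12040 = (-32408 - 2/15*(-7)) + 12040 = (-32408 + 14/15) + 12040 = -486106/15 + 12040 = -305506/15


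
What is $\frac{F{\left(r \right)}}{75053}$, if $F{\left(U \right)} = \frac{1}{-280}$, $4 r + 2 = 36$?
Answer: $- \frac{1}{21014840} \approx -4.7585 \cdot 10^{-8}$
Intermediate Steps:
$r = \frac{17}{2}$ ($r = - \frac{1}{2} + \frac{1}{4} \cdot 36 = - \frac{1}{2} + 9 = \frac{17}{2} \approx 8.5$)
$F{\left(U \right)} = - \frac{1}{280}$
$\frac{F{\left(r \right)}}{75053} = - \frac{1}{280 \cdot 75053} = \left(- \frac{1}{280}\right) \frac{1}{75053} = - \frac{1}{21014840}$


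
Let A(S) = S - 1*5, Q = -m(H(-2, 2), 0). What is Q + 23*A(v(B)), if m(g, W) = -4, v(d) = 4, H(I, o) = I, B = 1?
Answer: -19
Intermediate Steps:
Q = 4 (Q = -1*(-4) = 4)
A(S) = -5 + S (A(S) = S - 5 = -5 + S)
Q + 23*A(v(B)) = 4 + 23*(-5 + 4) = 4 + 23*(-1) = 4 - 23 = -19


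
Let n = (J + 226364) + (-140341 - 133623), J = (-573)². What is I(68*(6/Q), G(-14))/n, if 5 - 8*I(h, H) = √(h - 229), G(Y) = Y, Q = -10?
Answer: 5/2245832 - I*√6745/11229160 ≈ 2.2263e-6 - 7.3138e-6*I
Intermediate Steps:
J = 328329
n = 280729 (n = (328329 + 226364) + (-140341 - 133623) = 554693 - 273964 = 280729)
I(h, H) = 5/8 - √(-229 + h)/8 (I(h, H) = 5/8 - √(h - 229)/8 = 5/8 - √(-229 + h)/8)
I(68*(6/Q), G(-14))/n = (5/8 - √(-229 + 68*(6/(-10)))/8)/280729 = (5/8 - √(-229 + 68*(6*(-⅒)))/8)*(1/280729) = (5/8 - √(-229 + 68*(-⅗))/8)*(1/280729) = (5/8 - √(-229 - 204/5)/8)*(1/280729) = (5/8 - I*√6745/40)*(1/280729) = 5/2245832 - I*√6745/11229160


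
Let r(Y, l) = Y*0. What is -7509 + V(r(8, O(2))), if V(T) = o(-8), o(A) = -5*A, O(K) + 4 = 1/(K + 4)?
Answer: -7469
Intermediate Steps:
O(K) = -4 + 1/(4 + K) (O(K) = -4 + 1/(K + 4) = -4 + 1/(4 + K))
r(Y, l) = 0
V(T) = 40 (V(T) = -5*(-8) = 40)
-7509 + V(r(8, O(2))) = -7509 + 40 = -7469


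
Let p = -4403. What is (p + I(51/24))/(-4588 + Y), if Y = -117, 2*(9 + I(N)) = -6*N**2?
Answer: 56647/60224 ≈ 0.94061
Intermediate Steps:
I(N) = -9 - 3*N**2 (I(N) = -9 + (-6*N**2)/2 = -9 - 3*N**2)
(p + I(51/24))/(-4588 + Y) = (-4403 + (-9 - 3*(51/24)**2))/(-4588 - 117) = (-4403 + (-9 - 3*(51*(1/24))**2))/(-4705) = (-4403 + (-9 - 3*(17/8)**2))*(-1/4705) = (-4403 + (-9 - 3*289/64))*(-1/4705) = (-4403 + (-9 - 867/64))*(-1/4705) = (-4403 - 1443/64)*(-1/4705) = -283235/64*(-1/4705) = 56647/60224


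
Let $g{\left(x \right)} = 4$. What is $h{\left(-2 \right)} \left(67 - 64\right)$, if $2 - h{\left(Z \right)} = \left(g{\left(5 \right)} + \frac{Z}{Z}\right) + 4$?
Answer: $-21$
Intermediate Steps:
$h{\left(Z \right)} = -7$ ($h{\left(Z \right)} = 2 - \left(\left(4 + \frac{Z}{Z}\right) + 4\right) = 2 - \left(\left(4 + 1\right) + 4\right) = 2 - \left(5 + 4\right) = 2 - 9 = -7$)
$h{\left(-2 \right)} \left(67 - 64\right) = - 7 \left(67 - 64\right) = \left(-7\right) 3 = -21$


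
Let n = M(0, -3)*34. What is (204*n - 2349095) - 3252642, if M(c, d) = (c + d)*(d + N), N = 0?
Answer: -5539313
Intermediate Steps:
M(c, d) = d*(c + d) (M(c, d) = (c + d)*(d + 0) = (c + d)*d = d*(c + d))
n = 306 (n = -3*(0 - 3)*34 = -3*(-3)*34 = 9*34 = 306)
(204*n - 2349095) - 3252642 = (204*306 - 2349095) - 3252642 = (62424 - 2349095) - 3252642 = -2286671 - 3252642 = -5539313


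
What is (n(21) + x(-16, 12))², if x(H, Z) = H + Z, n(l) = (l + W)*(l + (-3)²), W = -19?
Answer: 3136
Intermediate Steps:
n(l) = (-19 + l)*(9 + l) (n(l) = (l - 19)*(l + (-3)²) = (-19 + l)*(l + 9) = (-19 + l)*(9 + l))
(n(21) + x(-16, 12))² = ((-171 + 21² - 10*21) + (-16 + 12))² = ((-171 + 441 - 210) - 4)² = (60 - 4)² = 56² = 3136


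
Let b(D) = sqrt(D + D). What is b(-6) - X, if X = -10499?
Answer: 10499 + 2*I*sqrt(3) ≈ 10499.0 + 3.4641*I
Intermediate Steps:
b(D) = sqrt(2)*sqrt(D) (b(D) = sqrt(2*D) = sqrt(2)*sqrt(D))
b(-6) - X = sqrt(2)*sqrt(-6) - 1*(-10499) = sqrt(2)*(I*sqrt(6)) + 10499 = 2*I*sqrt(3) + 10499 = 10499 + 2*I*sqrt(3)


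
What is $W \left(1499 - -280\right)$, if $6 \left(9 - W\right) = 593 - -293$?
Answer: $-246688$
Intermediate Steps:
$W = - \frac{416}{3}$ ($W = 9 - \frac{593 - -293}{6} = 9 - \frac{593 + 293}{6} = 9 - \frac{443}{3} = - \frac{416}{3} \approx -138.67$)
$W \left(1499 - -280\right) = - \frac{416 \left(1499 - -280\right)}{3} = - \frac{416 \left(1499 + 280\right)}{3} = \left(- \frac{416}{3}\right) 1779 = -246688$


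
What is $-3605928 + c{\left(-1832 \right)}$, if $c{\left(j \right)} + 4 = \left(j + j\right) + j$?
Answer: $-3611428$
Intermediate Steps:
$c{\left(j \right)} = -4 + 3 j$ ($c{\left(j \right)} = -4 + \left(\left(j + j\right) + j\right) = -4 + \left(2 j + j\right) = -4 + 3 j$)
$-3605928 + c{\left(-1832 \right)} = -3605928 + \left(-4 + 3 \left(-1832\right)\right) = -3605928 - 5500 = -3611428$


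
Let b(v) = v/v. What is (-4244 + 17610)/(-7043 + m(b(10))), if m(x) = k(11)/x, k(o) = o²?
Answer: -6683/3461 ≈ -1.9309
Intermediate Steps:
b(v) = 1
m(x) = 121/x (m(x) = 11²/x = 121/x)
(-4244 + 17610)/(-7043 + m(b(10))) = (-4244 + 17610)/(-7043 + 121/1) = 13366/(-7043 + 121*1) = 13366/(-7043 + 121) = 13366/(-6922) = 13366*(-1/6922) = -6683/3461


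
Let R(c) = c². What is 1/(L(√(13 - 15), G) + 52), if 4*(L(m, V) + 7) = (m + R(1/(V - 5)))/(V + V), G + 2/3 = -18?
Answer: 25501123342016/1147550296334483 + 11384433088*I*√2/3442650889003449 ≈ 0.022222 + 4.6766e-6*I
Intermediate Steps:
G = -56/3 (G = -⅔ - 18 = -56/3 ≈ -18.667)
L(m, V) = -7 + (m + (-5 + V)⁻²)/(8*V) (L(m, V) = -7 + ((m + (1/(V - 5))²)/(V + V))/4 = -7 + ((m + (1/(-5 + V))²)/((2*V)))/4 = -7 + ((m + (-5 + V)⁻²)*(1/(2*V)))/4 = -7 + ((m + (-5 + V)⁻²)/(2*V))/4 = -7 + (m + (-5 + V)⁻²)/(8*V))
1/(L(√(13 - 15), G) + 52) = 1/((-7 + √(13 - 15)/(8*(-56/3)) + 1/(8*(-56/3)*(-5 - 56/3)²)) + 52) = 1/((-7 + (⅛)*√(-2)*(-3/56) + (⅛)*(-3/56)/(-71/3)²) + 52) = 1/((-7 + (⅛)*(I*√2)*(-3/56) + (⅛)*(-3/56)*(9/5041)) + 52) = 1/((-7 - 3*I*√2/448 - 27/2258368) + 52) = 1/((-15808603/2258368 - 3*I*√2/448) + 52) = 1/(101626533/2258368 - 3*I*√2/448)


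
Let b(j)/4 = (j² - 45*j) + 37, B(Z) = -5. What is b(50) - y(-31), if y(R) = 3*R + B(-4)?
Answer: 1246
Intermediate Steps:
b(j) = 148 - 180*j + 4*j² (b(j) = 4*((j² - 45*j) + 37) = 4*(37 + j² - 45*j) = 148 - 180*j + 4*j²)
y(R) = -5 + 3*R (y(R) = 3*R - 5 = -5 + 3*R)
b(50) - y(-31) = (148 - 180*50 + 4*50²) - (-5 + 3*(-31)) = (148 - 9000 + 4*2500) - (-5 - 93) = (148 - 9000 + 10000) - 1*(-98) = 1148 + 98 = 1246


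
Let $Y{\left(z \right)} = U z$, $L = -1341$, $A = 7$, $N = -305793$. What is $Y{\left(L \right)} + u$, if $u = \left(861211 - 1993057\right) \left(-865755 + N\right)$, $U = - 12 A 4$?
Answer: $1326012368184$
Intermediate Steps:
$U = -336$ ($U = \left(-12\right) 7 \cdot 4 = \left(-84\right) 4 = -336$)
$Y{\left(z \right)} = - 336 z$
$u = 1326011917608$ ($u = \left(861211 - 1993057\right) \left(-865755 - 305793\right) = \left(-1131846\right) \left(-1171548\right) = 1326011917608$)
$Y{\left(L \right)} + u = \left(-336\right) \left(-1341\right) + 1326011917608 = 450576 + 1326011917608 = 1326012368184$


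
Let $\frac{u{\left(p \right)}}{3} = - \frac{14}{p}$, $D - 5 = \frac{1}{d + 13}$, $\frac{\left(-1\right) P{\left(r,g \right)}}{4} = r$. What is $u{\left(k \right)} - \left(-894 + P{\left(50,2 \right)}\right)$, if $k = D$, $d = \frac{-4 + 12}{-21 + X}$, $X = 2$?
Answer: $\frac{659039}{607} \approx 1085.7$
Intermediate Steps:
$P{\left(r,g \right)} = - 4 r$
$d = - \frac{8}{19}$ ($d = \frac{-4 + 12}{-21 + 2} = \frac{8}{-19} = 8 \left(- \frac{1}{19}\right) = - \frac{8}{19} \approx -0.42105$)
$D = \frac{1214}{239}$ ($D = 5 + \frac{1}{- \frac{8}{19} + 13} = 5 + \frac{1}{\frac{239}{19}} = 5 + \frac{19}{239} = \frac{1214}{239} \approx 5.0795$)
$k = \frac{1214}{239} \approx 5.0795$
$u{\left(p \right)} = - \frac{42}{p}$ ($u{\left(p \right)} = 3 \left(- \frac{14}{p}\right) = - \frac{42}{p}$)
$u{\left(k \right)} - \left(-894 + P{\left(50,2 \right)}\right) = - \frac{42}{\frac{1214}{239}} - \left(-894 - 200\right) = \left(-42\right) \frac{239}{1214} - \left(-894 - 200\right) = - \frac{5019}{607} - -1094 = - \frac{5019}{607} + 1094 = \frac{659039}{607}$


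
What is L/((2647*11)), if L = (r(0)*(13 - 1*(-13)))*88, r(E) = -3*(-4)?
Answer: 2496/2647 ≈ 0.94295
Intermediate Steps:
r(E) = 12
L = 27456 (L = (12*(13 - 1*(-13)))*88 = (12*(13 + 13))*88 = (12*26)*88 = 312*88 = 27456)
L/((2647*11)) = 27456/((2647*11)) = 27456/29117 = 27456*(1/29117) = 2496/2647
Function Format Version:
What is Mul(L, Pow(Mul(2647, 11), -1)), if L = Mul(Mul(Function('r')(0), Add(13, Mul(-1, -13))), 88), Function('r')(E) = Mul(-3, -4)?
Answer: Rational(2496, 2647) ≈ 0.94295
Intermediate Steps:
Function('r')(E) = 12
L = 27456 (L = Mul(Mul(12, Add(13, Mul(-1, -13))), 88) = Mul(Mul(12, Add(13, 13)), 88) = Mul(Mul(12, 26), 88) = Mul(312, 88) = 27456)
Mul(L, Pow(Mul(2647, 11), -1)) = Mul(27456, Pow(Mul(2647, 11), -1)) = Mul(27456, Pow(29117, -1)) = Mul(27456, Rational(1, 29117)) = Rational(2496, 2647)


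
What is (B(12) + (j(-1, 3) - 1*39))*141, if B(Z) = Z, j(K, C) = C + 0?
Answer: -3384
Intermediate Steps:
j(K, C) = C
(B(12) + (j(-1, 3) - 1*39))*141 = (12 + (3 - 1*39))*141 = (12 + (3 - 39))*141 = (12 - 36)*141 = -24*141 = -3384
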